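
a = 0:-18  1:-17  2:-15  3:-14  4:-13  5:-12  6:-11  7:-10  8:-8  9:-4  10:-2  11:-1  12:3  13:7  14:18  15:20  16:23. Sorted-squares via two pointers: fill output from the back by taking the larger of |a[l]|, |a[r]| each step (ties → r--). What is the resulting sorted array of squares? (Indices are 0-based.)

[1, 4, 9, 16, 49, 64, 100, 121, 144, 169, 196, 225, 289, 324, 324, 400, 529]

l=0 r=16: |-18|<=|23| out[16]=529, r--
l=0 r=15: |-18|<=|20| out[15]=400, r--
l=0 r=14: |-18|<=|18| out[14]=324, r--
l=0 r=13: |-18|>|7| out[13]=324, l++
l=1 r=13: |-17|>|7| out[12]=289, l++
l=2 r=13: |-15|>|7| out[11]=225, l++
l=3 r=13: |-14|>|7| out[10]=196, l++
l=4 r=13: |-13|>|7| out[9]=169, l++
l=5 r=13: |-12|>|7| out[8]=144, l++
l=6 r=13: |-11|>|7| out[7]=121, l++
l=7 r=13: |-10|>|7| out[6]=100, l++
l=8 r=13: |-8|>|7| out[5]=64, l++
l=9 r=13: |-4|<=|7| out[4]=49, r--
l=9 r=12: |-4|>|3| out[3]=16, l++
l=10 r=12: |-2|<=|3| out[2]=9, r--
l=10 r=11: |-2|>|-1| out[1]=4, l++
l=11 r=11: |-1|<=|-1| out[0]=1, r--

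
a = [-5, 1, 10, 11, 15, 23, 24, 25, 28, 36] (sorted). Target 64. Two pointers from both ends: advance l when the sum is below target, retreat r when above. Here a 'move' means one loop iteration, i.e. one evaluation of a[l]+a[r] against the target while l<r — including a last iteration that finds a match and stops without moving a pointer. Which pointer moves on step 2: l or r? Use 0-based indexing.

l

l=0 r=9: -5+36=31 <64, l++
l=1 r=9: 1+36=37 <64, l++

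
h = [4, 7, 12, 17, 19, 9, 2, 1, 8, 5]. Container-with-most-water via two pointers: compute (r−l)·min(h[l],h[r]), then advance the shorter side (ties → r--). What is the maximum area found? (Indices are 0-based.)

[0,9] min(4,5)*9=36 best=36 * → l++
[1,9] min(7,5)*8=40 best=40 * → r--
[1,8] min(7,8)*7=49 best=49 * → l++
[2,8] min(12,8)*6=48 best=49 → r--
[2,7] min(12,1)*5=5 best=49 → r--
[2,6] min(12,2)*4=8 best=49 → r--
[2,5] min(12,9)*3=27 best=49 → r--
[2,4] min(12,19)*2=24 best=49 → l++
[3,4] min(17,19)*1=17 best=49 → l++

max area = 49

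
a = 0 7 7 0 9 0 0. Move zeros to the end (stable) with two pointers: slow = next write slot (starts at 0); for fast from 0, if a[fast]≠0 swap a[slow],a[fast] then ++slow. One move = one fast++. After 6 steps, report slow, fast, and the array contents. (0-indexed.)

slow=0 fast=0: a[fast]=0, fast++
slow=0 fast=1: a[fast]=7≠0 swap→a[0]=7, slow++,fast++
slow=1 fast=2: a[fast]=7≠0 swap→a[1]=7, slow++,fast++
slow=2 fast=3: a[fast]=0, fast++
slow=2 fast=4: a[fast]=9≠0 swap→a[2]=9, slow++,fast++
slow=3 fast=5: a[fast]=0, fast++

slow=3, fast=6, a=[7, 7, 9, 0, 0, 0, 0]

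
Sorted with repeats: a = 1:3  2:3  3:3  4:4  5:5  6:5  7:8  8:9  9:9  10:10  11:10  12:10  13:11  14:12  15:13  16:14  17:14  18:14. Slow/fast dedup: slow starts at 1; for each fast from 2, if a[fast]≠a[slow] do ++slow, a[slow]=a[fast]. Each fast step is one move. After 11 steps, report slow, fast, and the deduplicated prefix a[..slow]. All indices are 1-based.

(s=1,f=2) a[fast]=3=a[slow] dup → fast++
(s=1,f=3) a[fast]=3=a[slow] dup → fast++
(s=1,f=4) a[fast]=4≠a[slow]=3 write a[2]=4 → slow++,fast++
(s=2,f=5) a[fast]=5≠a[slow]=4 write a[3]=5 → slow++,fast++
(s=3,f=6) a[fast]=5=a[slow] dup → fast++
(s=3,f=7) a[fast]=8≠a[slow]=5 write a[4]=8 → slow++,fast++
(s=4,f=8) a[fast]=9≠a[slow]=8 write a[5]=9 → slow++,fast++
(s=5,f=9) a[fast]=9=a[slow] dup → fast++
(s=5,f=10) a[fast]=10≠a[slow]=9 write a[6]=10 → slow++,fast++
(s=6,f=11) a[fast]=10=a[slow] dup → fast++
(s=6,f=12) a[fast]=10=a[slow] dup → fast++

slow=6, fast=13, prefix=[3, 4, 5, 8, 9, 10]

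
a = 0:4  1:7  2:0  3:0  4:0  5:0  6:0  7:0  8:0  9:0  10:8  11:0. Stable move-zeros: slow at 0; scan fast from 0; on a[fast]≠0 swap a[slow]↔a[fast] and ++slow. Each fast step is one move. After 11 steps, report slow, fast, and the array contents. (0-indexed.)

(s=0,f=0) a[fast]=4≠0 swap→a[0]=4 → slow++,fast++
(s=1,f=1) a[fast]=7≠0 swap→a[1]=7 → slow++,fast++
(s=2,f=2) a[fast]=0 → fast++
(s=2,f=3) a[fast]=0 → fast++
(s=2,f=4) a[fast]=0 → fast++
(s=2,f=5) a[fast]=0 → fast++
(s=2,f=6) a[fast]=0 → fast++
(s=2,f=7) a[fast]=0 → fast++
(s=2,f=8) a[fast]=0 → fast++
(s=2,f=9) a[fast]=0 → fast++
(s=2,f=10) a[fast]=8≠0 swap→a[2]=8 → slow++,fast++

slow=3, fast=11, a=[4, 7, 8, 0, 0, 0, 0, 0, 0, 0, 0, 0]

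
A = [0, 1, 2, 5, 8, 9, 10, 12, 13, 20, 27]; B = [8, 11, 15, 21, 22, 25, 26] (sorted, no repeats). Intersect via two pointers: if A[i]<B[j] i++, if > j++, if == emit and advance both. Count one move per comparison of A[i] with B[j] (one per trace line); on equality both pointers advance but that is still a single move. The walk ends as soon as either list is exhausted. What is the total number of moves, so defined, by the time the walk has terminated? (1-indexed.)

16 moves

i=1 j=1: 0<8, i++
i=2 j=1: 1<8, i++
i=3 j=1: 2<8, i++
i=4 j=1: 5<8, i++
i=5 j=1: 8==8 emit, i++,j++
i=6 j=2: 9<11, i++
i=7 j=2: 10<11, i++
i=8 j=2: 12>11, j++
i=8 j=3: 12<15, i++
i=9 j=3: 13<15, i++
i=10 j=3: 20>15, j++
i=10 j=4: 20<21, i++
i=11 j=4: 27>21, j++
i=11 j=5: 27>22, j++
i=11 j=6: 27>25, j++
i=11 j=7: 27>26, j++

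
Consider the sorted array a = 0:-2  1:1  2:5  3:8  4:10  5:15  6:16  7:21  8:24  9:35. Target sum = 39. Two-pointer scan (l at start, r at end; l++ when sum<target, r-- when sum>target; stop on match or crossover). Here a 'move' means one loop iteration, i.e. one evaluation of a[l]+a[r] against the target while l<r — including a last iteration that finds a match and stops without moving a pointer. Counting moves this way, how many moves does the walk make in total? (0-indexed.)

l=0 r=9: -2+35=33 <39, l++
l=1 r=9: 1+35=36 <39, l++
l=2 r=9: 5+35=40 >39, r--
l=2 r=8: 5+24=29 <39, l++
l=3 r=8: 8+24=32 <39, l++
l=4 r=8: 10+24=34 <39, l++
l=5 r=8: 15+24=39, found

7 moves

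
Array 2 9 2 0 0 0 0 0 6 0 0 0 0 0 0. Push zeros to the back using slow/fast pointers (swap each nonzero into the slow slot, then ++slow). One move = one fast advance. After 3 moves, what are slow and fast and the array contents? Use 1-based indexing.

(s=1,f=1) a[fast]=2≠0 swap→a[1]=2 → slow++,fast++
(s=2,f=2) a[fast]=9≠0 swap→a[2]=9 → slow++,fast++
(s=3,f=3) a[fast]=2≠0 swap→a[3]=2 → slow++,fast++

slow=4, fast=4, a=[2, 9, 2, 0, 0, 0, 0, 0, 6, 0, 0, 0, 0, 0, 0]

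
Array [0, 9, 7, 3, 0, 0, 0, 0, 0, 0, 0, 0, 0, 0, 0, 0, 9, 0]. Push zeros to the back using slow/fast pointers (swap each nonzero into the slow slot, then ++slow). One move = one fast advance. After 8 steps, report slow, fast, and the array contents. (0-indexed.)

slow=0 fast=0: a[fast]=0, fast++
slow=0 fast=1: a[fast]=9≠0 swap→a[0]=9, slow++,fast++
slow=1 fast=2: a[fast]=7≠0 swap→a[1]=7, slow++,fast++
slow=2 fast=3: a[fast]=3≠0 swap→a[2]=3, slow++,fast++
slow=3 fast=4: a[fast]=0, fast++
slow=3 fast=5: a[fast]=0, fast++
slow=3 fast=6: a[fast]=0, fast++
slow=3 fast=7: a[fast]=0, fast++

slow=3, fast=8, a=[9, 7, 3, 0, 0, 0, 0, 0, 0, 0, 0, 0, 0, 0, 0, 0, 9, 0]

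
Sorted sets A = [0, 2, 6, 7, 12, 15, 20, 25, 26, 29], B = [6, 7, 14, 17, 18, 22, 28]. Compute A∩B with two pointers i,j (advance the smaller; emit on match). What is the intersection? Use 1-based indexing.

[i=1,j=1] 0<6 → i++
[i=2,j=1] 2<6 → i++
[i=3,j=1] 6==6 emit → i++,j++
[i=4,j=2] 7==7 emit → i++,j++
[i=5,j=3] 12<14 → i++
[i=6,j=3] 15>14 → j++
[i=6,j=4] 15<17 → i++
[i=7,j=4] 20>17 → j++
[i=7,j=5] 20>18 → j++
[i=7,j=6] 20<22 → i++
[i=8,j=6] 25>22 → j++
[i=8,j=7] 25<28 → i++
[i=9,j=7] 26<28 → i++
[i=10,j=7] 29>28 → j++

intersection = [6, 7]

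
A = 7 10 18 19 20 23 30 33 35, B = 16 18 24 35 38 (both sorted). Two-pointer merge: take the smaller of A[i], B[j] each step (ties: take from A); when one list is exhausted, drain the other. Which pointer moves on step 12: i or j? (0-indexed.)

i=0 j=0: A[i]=7<=B[j]=16 take 7, i++
i=1 j=0: A[i]=10<=B[j]=16 take 10, i++
i=2 j=0: A[i]=18>B[j]=16 take 16, j++
i=2 j=1: A[i]=18<=B[j]=18 take 18, i++
i=3 j=1: A[i]=19>B[j]=18 take 18, j++
i=3 j=2: A[i]=19<=B[j]=24 take 19, i++
i=4 j=2: A[i]=20<=B[j]=24 take 20, i++
i=5 j=2: A[i]=23<=B[j]=24 take 23, i++
i=6 j=2: A[i]=30>B[j]=24 take 24, j++
i=6 j=3: A[i]=30<=B[j]=35 take 30, i++
i=7 j=3: A[i]=33<=B[j]=35 take 33, i++
i=8 j=3: A[i]=35<=B[j]=35 take 35, i++

i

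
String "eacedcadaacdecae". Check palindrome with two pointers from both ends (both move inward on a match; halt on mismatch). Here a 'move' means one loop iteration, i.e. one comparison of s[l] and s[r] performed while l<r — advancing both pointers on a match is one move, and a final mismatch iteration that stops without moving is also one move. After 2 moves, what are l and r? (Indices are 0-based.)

l=2, r=13

[0,15] 'e'=='e' → l++,r--
[1,14] 'a'=='a' → l++,r--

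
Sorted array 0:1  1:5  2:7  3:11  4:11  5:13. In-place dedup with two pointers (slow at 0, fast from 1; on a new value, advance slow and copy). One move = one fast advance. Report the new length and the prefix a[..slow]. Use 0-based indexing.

(s=0,f=1) a[fast]=5≠a[slow]=1 write a[1]=5 → slow++,fast++
(s=1,f=2) a[fast]=7≠a[slow]=5 write a[2]=7 → slow++,fast++
(s=2,f=3) a[fast]=11≠a[slow]=7 write a[3]=11 → slow++,fast++
(s=3,f=4) a[fast]=11=a[slow] dup → fast++
(s=3,f=5) a[fast]=13≠a[slow]=11 write a[4]=13 → slow++,fast++

length 5; prefix = [1, 5, 7, 11, 13]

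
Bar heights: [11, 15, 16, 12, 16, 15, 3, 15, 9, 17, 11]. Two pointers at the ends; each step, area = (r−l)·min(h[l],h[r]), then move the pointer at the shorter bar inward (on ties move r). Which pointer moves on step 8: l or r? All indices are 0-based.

[0,10] min(11,11)*10=110 best=110 * → r--
[0,9] min(11,17)*9=99 best=110 → l++
[1,9] min(15,17)*8=120 best=120 * → l++
[2,9] min(16,17)*7=112 best=120 → l++
[3,9] min(12,17)*6=72 best=120 → l++
[4,9] min(16,17)*5=80 best=120 → l++
[5,9] min(15,17)*4=60 best=120 → l++
[6,9] min(3,17)*3=9 best=120 → l++

l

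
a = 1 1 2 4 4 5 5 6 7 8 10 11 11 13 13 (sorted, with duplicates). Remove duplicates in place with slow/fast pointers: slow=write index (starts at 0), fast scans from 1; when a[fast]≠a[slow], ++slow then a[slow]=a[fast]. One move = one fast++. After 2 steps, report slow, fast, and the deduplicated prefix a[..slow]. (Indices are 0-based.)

slow=1, fast=3, prefix=[1, 2]

slow=0 fast=1: a[fast]=1=a[slow] dup, fast++
slow=0 fast=2: a[fast]=2≠a[slow]=1 write a[1]=2, slow++,fast++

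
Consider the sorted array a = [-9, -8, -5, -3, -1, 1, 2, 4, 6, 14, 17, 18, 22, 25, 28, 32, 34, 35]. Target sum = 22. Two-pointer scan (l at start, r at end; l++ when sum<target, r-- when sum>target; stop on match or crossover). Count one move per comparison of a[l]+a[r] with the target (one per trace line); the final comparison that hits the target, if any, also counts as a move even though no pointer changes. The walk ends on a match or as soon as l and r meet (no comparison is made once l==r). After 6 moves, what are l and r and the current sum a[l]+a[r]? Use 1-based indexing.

[1,18] -9+35=26 >22 → r--
[1,17] -9+34=25 >22 → r--
[1,16] -9+32=23 >22 → r--
[1,15] -9+28=19 <22 → l++
[2,15] -8+28=20 <22 → l++
[3,15] -5+28=23 >22 → r--

l=3, r=14, sum=20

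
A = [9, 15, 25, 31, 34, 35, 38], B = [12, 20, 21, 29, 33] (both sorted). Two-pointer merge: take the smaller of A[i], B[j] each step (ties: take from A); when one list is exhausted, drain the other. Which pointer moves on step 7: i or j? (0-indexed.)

j

[i=0,j=0] A[i]=9<=B[j]=12 take 9 → i++
[i=1,j=0] A[i]=15>B[j]=12 take 12 → j++
[i=1,j=1] A[i]=15<=B[j]=20 take 15 → i++
[i=2,j=1] A[i]=25>B[j]=20 take 20 → j++
[i=2,j=2] A[i]=25>B[j]=21 take 21 → j++
[i=2,j=3] A[i]=25<=B[j]=29 take 25 → i++
[i=3,j=3] A[i]=31>B[j]=29 take 29 → j++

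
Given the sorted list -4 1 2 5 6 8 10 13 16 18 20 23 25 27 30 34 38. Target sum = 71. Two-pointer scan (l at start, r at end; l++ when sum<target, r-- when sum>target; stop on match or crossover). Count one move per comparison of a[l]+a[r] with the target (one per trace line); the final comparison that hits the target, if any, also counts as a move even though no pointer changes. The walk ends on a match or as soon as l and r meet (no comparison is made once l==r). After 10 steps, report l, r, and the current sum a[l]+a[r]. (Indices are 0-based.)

[0,16] -4+38=34 <71 → l++
[1,16] 1+38=39 <71 → l++
[2,16] 2+38=40 <71 → l++
[3,16] 5+38=43 <71 → l++
[4,16] 6+38=44 <71 → l++
[5,16] 8+38=46 <71 → l++
[6,16] 10+38=48 <71 → l++
[7,16] 13+38=51 <71 → l++
[8,16] 16+38=54 <71 → l++
[9,16] 18+38=56 <71 → l++

l=10, r=16, sum=58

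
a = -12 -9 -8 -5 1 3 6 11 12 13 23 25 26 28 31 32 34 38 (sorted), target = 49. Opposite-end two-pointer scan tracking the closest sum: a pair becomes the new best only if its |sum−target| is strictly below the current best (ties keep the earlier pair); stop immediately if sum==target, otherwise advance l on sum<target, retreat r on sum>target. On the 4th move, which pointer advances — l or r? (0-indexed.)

[0,17] -12+38=26 d=23 * → l++
[1,17] -9+38=29 d=20 * → l++
[2,17] -8+38=30 d=19 * → l++
[3,17] -5+38=33 d=16 * → l++

l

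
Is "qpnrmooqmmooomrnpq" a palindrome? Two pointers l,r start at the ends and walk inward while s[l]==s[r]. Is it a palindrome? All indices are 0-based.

not a palindrome (mismatch at 7,10)

[0,17] 'q'=='q' → l++,r--
[1,16] 'p'=='p' → l++,r--
[2,15] 'n'=='n' → l++,r--
[3,14] 'r'=='r' → l++,r--
[4,13] 'm'=='m' → l++,r--
[5,12] 'o'=='o' → l++,r--
[6,11] 'o'=='o' → l++,r--
[7,10] 'q'!='o' → stop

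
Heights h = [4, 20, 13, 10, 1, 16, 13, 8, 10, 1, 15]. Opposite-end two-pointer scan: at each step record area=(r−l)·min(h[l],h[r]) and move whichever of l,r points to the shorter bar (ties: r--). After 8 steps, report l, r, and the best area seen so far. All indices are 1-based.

l=1 r=11: min(4,15)*10=40 best=40 *, l++
l=2 r=11: min(20,15)*9=135 best=135 *, r--
l=2 r=10: min(20,1)*8=8 best=135, r--
l=2 r=9: min(20,10)*7=70 best=135, r--
l=2 r=8: min(20,8)*6=48 best=135, r--
l=2 r=7: min(20,13)*5=65 best=135, r--
l=2 r=6: min(20,16)*4=64 best=135, r--
l=2 r=5: min(20,1)*3=3 best=135, r--

l=2, r=4, best area=135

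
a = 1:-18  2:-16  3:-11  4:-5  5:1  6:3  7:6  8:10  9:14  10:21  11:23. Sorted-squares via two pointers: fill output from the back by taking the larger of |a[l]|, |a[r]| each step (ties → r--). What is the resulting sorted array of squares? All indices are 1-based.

[1,11] |-18|<=|23| out[11]=529 → r--
[1,10] |-18|<=|21| out[10]=441 → r--
[1,9] |-18|>|14| out[9]=324 → l++
[2,9] |-16|>|14| out[8]=256 → l++
[3,9] |-11|<=|14| out[7]=196 → r--
[3,8] |-11|>|10| out[6]=121 → l++
[4,8] |-5|<=|10| out[5]=100 → r--
[4,7] |-5|<=|6| out[4]=36 → r--
[4,6] |-5|>|3| out[3]=25 → l++
[5,6] |1|<=|3| out[2]=9 → r--
[5,5] |1|<=|1| out[1]=1 → r--

[1, 9, 25, 36, 100, 121, 196, 256, 324, 441, 529]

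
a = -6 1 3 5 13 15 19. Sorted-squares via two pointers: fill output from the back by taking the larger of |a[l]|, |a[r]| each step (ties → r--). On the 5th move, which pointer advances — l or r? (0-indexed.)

r

l=0 r=6: |-6|<=|19| out[6]=361, r--
l=0 r=5: |-6|<=|15| out[5]=225, r--
l=0 r=4: |-6|<=|13| out[4]=169, r--
l=0 r=3: |-6|>|5| out[3]=36, l++
l=1 r=3: |1|<=|5| out[2]=25, r--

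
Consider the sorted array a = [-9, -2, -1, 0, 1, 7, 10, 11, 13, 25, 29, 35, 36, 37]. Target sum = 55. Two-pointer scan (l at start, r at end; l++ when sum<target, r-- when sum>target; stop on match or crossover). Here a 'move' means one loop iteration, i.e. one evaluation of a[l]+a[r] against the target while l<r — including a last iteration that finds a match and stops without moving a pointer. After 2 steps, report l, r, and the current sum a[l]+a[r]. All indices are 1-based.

[1,14] -9+37=28 <55 → l++
[2,14] -2+37=35 <55 → l++

l=3, r=14, sum=36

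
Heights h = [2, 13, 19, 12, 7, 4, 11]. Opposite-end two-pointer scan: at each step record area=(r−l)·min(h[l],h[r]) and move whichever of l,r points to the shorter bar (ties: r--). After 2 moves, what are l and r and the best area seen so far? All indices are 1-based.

l=2, r=6, best area=55

l=1 r=7: min(2,11)*6=12 best=12 *, l++
l=2 r=7: min(13,11)*5=55 best=55 *, r--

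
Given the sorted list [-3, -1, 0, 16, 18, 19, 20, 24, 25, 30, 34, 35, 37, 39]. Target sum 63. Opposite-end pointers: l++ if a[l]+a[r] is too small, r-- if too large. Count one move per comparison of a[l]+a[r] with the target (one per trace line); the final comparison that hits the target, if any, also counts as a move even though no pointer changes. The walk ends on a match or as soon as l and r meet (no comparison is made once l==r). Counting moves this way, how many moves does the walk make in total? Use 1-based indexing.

8 moves

[1,14] -3+39=36 <63 → l++
[2,14] -1+39=38 <63 → l++
[3,14] 0+39=39 <63 → l++
[4,14] 16+39=55 <63 → l++
[5,14] 18+39=57 <63 → l++
[6,14] 19+39=58 <63 → l++
[7,14] 20+39=59 <63 → l++
[8,14] 24+39=63 → found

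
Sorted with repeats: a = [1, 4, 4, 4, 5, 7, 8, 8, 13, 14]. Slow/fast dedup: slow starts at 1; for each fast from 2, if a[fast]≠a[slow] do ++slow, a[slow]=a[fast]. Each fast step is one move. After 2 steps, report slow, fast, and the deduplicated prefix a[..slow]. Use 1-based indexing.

(s=1,f=2) a[fast]=4≠a[slow]=1 write a[2]=4 → slow++,fast++
(s=2,f=3) a[fast]=4=a[slow] dup → fast++

slow=2, fast=4, prefix=[1, 4]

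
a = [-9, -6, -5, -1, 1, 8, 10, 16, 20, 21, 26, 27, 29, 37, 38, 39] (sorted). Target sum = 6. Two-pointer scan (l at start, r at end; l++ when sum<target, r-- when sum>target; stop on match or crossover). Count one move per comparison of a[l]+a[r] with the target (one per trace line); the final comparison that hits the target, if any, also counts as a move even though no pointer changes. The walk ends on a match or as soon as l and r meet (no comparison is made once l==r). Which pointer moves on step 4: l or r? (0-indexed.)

r

[0,15] -9+39=30 >6 → r--
[0,14] -9+38=29 >6 → r--
[0,13] -9+37=28 >6 → r--
[0,12] -9+29=20 >6 → r--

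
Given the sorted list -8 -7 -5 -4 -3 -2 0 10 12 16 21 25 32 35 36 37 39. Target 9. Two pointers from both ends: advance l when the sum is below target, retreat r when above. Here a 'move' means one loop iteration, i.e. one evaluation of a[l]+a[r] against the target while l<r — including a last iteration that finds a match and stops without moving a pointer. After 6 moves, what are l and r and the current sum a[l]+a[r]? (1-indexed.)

[1,17] -8+39=31 >9 → r--
[1,16] -8+37=29 >9 → r--
[1,15] -8+36=28 >9 → r--
[1,14] -8+35=27 >9 → r--
[1,13] -8+32=24 >9 → r--
[1,12] -8+25=17 >9 → r--

l=1, r=11, sum=13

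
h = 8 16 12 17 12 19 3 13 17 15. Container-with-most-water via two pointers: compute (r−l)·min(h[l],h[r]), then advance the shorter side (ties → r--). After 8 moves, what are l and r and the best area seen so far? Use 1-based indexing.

l=5, r=6, best area=120

[1,10] min(8,15)*9=72 best=72 * → l++
[2,10] min(16,15)*8=120 best=120 * → r--
[2,9] min(16,17)*7=112 best=120 → l++
[3,9] min(12,17)*6=72 best=120 → l++
[4,9] min(17,17)*5=85 best=120 → r--
[4,8] min(17,13)*4=52 best=120 → r--
[4,7] min(17,3)*3=9 best=120 → r--
[4,6] min(17,19)*2=34 best=120 → l++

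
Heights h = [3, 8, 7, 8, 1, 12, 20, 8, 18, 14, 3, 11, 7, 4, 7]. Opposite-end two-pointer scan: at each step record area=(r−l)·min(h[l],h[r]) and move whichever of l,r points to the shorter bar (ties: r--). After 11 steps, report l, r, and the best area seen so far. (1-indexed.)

l=7, r=10, best area=91

l=1 r=15: min(3,7)*14=42 best=42 *, l++
l=2 r=15: min(8,7)*13=91 best=91 *, r--
l=2 r=14: min(8,4)*12=48 best=91, r--
l=2 r=13: min(8,7)*11=77 best=91, r--
l=2 r=12: min(8,11)*10=80 best=91, l++
l=3 r=12: min(7,11)*9=63 best=91, l++
l=4 r=12: min(8,11)*8=64 best=91, l++
l=5 r=12: min(1,11)*7=7 best=91, l++
l=6 r=12: min(12,11)*6=66 best=91, r--
l=6 r=11: min(12,3)*5=15 best=91, r--
l=6 r=10: min(12,14)*4=48 best=91, l++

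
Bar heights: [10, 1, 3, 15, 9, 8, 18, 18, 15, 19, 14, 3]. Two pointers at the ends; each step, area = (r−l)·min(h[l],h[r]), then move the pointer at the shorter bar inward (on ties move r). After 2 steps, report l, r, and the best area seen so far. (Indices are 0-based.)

[0,11] min(10,3)*11=33 best=33 * → r--
[0,10] min(10,14)*10=100 best=100 * → l++

l=1, r=10, best area=100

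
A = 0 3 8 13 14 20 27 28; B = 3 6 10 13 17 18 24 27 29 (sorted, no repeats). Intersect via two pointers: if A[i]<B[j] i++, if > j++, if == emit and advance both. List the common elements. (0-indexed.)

intersection = [3, 13, 27]

[i=0,j=0] 0<3 → i++
[i=1,j=0] 3==3 emit → i++,j++
[i=2,j=1] 8>6 → j++
[i=2,j=2] 8<10 → i++
[i=3,j=2] 13>10 → j++
[i=3,j=3] 13==13 emit → i++,j++
[i=4,j=4] 14<17 → i++
[i=5,j=4] 20>17 → j++
[i=5,j=5] 20>18 → j++
[i=5,j=6] 20<24 → i++
[i=6,j=6] 27>24 → j++
[i=6,j=7] 27==27 emit → i++,j++
[i=7,j=8] 28<29 → i++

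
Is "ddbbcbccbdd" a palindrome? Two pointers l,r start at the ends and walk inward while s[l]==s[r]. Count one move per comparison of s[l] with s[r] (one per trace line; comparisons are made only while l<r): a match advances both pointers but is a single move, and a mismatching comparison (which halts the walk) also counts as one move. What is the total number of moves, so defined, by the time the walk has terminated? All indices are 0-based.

4 moves

l=0 r=10: 'd'=='d', l++,r--
l=1 r=9: 'd'=='d', l++,r--
l=2 r=8: 'b'=='b', l++,r--
l=3 r=7: 'b'!='c', stop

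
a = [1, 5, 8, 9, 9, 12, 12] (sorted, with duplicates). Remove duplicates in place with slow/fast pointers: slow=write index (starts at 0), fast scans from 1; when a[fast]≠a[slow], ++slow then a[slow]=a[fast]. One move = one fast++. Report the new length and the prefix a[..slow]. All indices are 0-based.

length 5; prefix = [1, 5, 8, 9, 12]

slow=0 fast=1: a[fast]=5≠a[slow]=1 write a[1]=5, slow++,fast++
slow=1 fast=2: a[fast]=8≠a[slow]=5 write a[2]=8, slow++,fast++
slow=2 fast=3: a[fast]=9≠a[slow]=8 write a[3]=9, slow++,fast++
slow=3 fast=4: a[fast]=9=a[slow] dup, fast++
slow=3 fast=5: a[fast]=12≠a[slow]=9 write a[4]=12, slow++,fast++
slow=4 fast=6: a[fast]=12=a[slow] dup, fast++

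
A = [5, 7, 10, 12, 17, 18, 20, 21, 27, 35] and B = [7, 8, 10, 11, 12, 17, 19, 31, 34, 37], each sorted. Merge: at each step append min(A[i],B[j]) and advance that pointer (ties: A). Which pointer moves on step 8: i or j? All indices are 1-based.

[i=1,j=1] A[i]=5<=B[j]=7 take 5 → i++
[i=2,j=1] A[i]=7<=B[j]=7 take 7 → i++
[i=3,j=1] A[i]=10>B[j]=7 take 7 → j++
[i=3,j=2] A[i]=10>B[j]=8 take 8 → j++
[i=3,j=3] A[i]=10<=B[j]=10 take 10 → i++
[i=4,j=3] A[i]=12>B[j]=10 take 10 → j++
[i=4,j=4] A[i]=12>B[j]=11 take 11 → j++
[i=4,j=5] A[i]=12<=B[j]=12 take 12 → i++

i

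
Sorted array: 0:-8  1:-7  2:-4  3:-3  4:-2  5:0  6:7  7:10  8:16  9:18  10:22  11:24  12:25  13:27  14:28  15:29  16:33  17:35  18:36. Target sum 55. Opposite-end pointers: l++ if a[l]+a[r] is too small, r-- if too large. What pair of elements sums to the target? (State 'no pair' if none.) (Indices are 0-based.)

(22, 33)

l=0 r=18: -8+36=28 <55, l++
l=1 r=18: -7+36=29 <55, l++
l=2 r=18: -4+36=32 <55, l++
l=3 r=18: -3+36=33 <55, l++
l=4 r=18: -2+36=34 <55, l++
l=5 r=18: 0+36=36 <55, l++
l=6 r=18: 7+36=43 <55, l++
l=7 r=18: 10+36=46 <55, l++
l=8 r=18: 16+36=52 <55, l++
l=9 r=18: 18+36=54 <55, l++
l=10 r=18: 22+36=58 >55, r--
l=10 r=17: 22+35=57 >55, r--
l=10 r=16: 22+33=55, found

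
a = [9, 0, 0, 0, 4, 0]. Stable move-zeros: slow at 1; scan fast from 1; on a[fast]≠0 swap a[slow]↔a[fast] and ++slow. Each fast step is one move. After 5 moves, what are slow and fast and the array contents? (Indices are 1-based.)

slow=3, fast=6, a=[9, 4, 0, 0, 0, 0]

slow=1 fast=1: a[fast]=9≠0 swap→a[1]=9, slow++,fast++
slow=2 fast=2: a[fast]=0, fast++
slow=2 fast=3: a[fast]=0, fast++
slow=2 fast=4: a[fast]=0, fast++
slow=2 fast=5: a[fast]=4≠0 swap→a[2]=4, slow++,fast++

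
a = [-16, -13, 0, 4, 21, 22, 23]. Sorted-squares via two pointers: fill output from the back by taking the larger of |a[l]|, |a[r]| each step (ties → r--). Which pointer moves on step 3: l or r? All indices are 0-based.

r

[0,6] |-16|<=|23| out[6]=529 → r--
[0,5] |-16|<=|22| out[5]=484 → r--
[0,4] |-16|<=|21| out[4]=441 → r--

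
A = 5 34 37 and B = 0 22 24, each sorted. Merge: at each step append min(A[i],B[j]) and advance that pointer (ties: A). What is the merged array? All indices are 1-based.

[i=1,j=1] A[i]=5>B[j]=0 take 0 → j++
[i=1,j=2] A[i]=5<=B[j]=22 take 5 → i++
[i=2,j=2] A[i]=34>B[j]=22 take 22 → j++
[i=2,j=3] A[i]=34>B[j]=24 take 24 → j++
[i=2,j=4] B done, take A[i]=34 → i++
[i=3,j=4] B done, take A[i]=37 → i++

[0, 5, 22, 24, 34, 37]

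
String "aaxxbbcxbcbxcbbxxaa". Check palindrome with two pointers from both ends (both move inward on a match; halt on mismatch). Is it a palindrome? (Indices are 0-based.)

[0,18] 'a'=='a' → l++,r--
[1,17] 'a'=='a' → l++,r--
[2,16] 'x'=='x' → l++,r--
[3,15] 'x'=='x' → l++,r--
[4,14] 'b'=='b' → l++,r--
[5,13] 'b'=='b' → l++,r--
[6,12] 'c'=='c' → l++,r--
[7,11] 'x'=='x' → l++,r--
[8,10] 'b'=='b' → l++,r--

palindrome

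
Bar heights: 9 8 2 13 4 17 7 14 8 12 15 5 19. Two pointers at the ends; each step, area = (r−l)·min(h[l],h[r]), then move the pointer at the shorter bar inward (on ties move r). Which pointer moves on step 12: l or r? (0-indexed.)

l=0 r=12: min(9,19)*12=108 best=108 *, l++
l=1 r=12: min(8,19)*11=88 best=108, l++
l=2 r=12: min(2,19)*10=20 best=108, l++
l=3 r=12: min(13,19)*9=117 best=117 *, l++
l=4 r=12: min(4,19)*8=32 best=117, l++
l=5 r=12: min(17,19)*7=119 best=119 *, l++
l=6 r=12: min(7,19)*6=42 best=119, l++
l=7 r=12: min(14,19)*5=70 best=119, l++
l=8 r=12: min(8,19)*4=32 best=119, l++
l=9 r=12: min(12,19)*3=36 best=119, l++
l=10 r=12: min(15,19)*2=30 best=119, l++
l=11 r=12: min(5,19)*1=5 best=119, l++

l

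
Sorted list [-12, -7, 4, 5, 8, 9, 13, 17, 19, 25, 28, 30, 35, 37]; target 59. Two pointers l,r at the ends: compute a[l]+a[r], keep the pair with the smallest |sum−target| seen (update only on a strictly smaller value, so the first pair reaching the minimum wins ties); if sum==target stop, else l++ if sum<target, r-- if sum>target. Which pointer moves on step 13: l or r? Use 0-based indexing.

[0,13] -12+37=25 d=34 * → l++
[1,13] -7+37=30 d=29 * → l++
[2,13] 4+37=41 d=18 * → l++
[3,13] 5+37=42 d=17 * → l++
[4,13] 8+37=45 d=14 * → l++
[5,13] 9+37=46 d=13 * → l++
[6,13] 13+37=50 d=9 * → l++
[7,13] 17+37=54 d=5 * → l++
[8,13] 19+37=56 d=3 * → l++
[9,13] 25+37=62 d=3 → r--
[9,12] 25+35=60 d=1 * → r--
[9,11] 25+30=55 d=4 → l++
[10,11] 28+30=58 d=1 → l++

l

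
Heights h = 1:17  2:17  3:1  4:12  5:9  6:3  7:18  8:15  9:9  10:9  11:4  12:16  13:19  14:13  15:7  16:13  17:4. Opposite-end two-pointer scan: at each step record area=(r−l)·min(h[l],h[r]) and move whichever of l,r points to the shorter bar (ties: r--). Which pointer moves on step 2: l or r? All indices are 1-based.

[1,17] min(17,4)*16=64 best=64 * → r--
[1,16] min(17,13)*15=195 best=195 * → r--

r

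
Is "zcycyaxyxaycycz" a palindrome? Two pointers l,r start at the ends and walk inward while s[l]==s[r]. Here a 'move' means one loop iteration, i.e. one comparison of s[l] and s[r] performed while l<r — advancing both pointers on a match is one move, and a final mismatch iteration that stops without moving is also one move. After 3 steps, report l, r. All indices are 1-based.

l=1 r=15: 'z'=='z', l++,r--
l=2 r=14: 'c'=='c', l++,r--
l=3 r=13: 'y'=='y', l++,r--

l=4, r=12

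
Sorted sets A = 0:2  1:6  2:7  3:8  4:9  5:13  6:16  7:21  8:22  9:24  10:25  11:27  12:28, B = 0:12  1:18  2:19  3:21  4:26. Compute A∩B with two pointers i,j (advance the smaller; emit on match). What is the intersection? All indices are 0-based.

i=0 j=0: 2<12, i++
i=1 j=0: 6<12, i++
i=2 j=0: 7<12, i++
i=3 j=0: 8<12, i++
i=4 j=0: 9<12, i++
i=5 j=0: 13>12, j++
i=5 j=1: 13<18, i++
i=6 j=1: 16<18, i++
i=7 j=1: 21>18, j++
i=7 j=2: 21>19, j++
i=7 j=3: 21==21 emit, i++,j++
i=8 j=4: 22<26, i++
i=9 j=4: 24<26, i++
i=10 j=4: 25<26, i++
i=11 j=4: 27>26, j++

intersection = [21]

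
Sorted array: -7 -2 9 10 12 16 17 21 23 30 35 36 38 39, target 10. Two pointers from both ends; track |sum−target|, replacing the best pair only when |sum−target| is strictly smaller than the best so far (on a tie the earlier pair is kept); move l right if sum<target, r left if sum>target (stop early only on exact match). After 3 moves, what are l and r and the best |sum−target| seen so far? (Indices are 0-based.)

[0,13] -7+39=32 d=22 * → r--
[0,12] -7+38=31 d=21 * → r--
[0,11] -7+36=29 d=19 * → r--

l=0, r=10, best |Δ|=19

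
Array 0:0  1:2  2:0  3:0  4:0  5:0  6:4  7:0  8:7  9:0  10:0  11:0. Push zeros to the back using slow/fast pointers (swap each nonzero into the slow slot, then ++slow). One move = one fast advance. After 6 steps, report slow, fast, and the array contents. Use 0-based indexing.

slow=1, fast=6, a=[2, 0, 0, 0, 0, 0, 4, 0, 7, 0, 0, 0]

(s=0,f=0) a[fast]=0 → fast++
(s=0,f=1) a[fast]=2≠0 swap→a[0]=2 → slow++,fast++
(s=1,f=2) a[fast]=0 → fast++
(s=1,f=3) a[fast]=0 → fast++
(s=1,f=4) a[fast]=0 → fast++
(s=1,f=5) a[fast]=0 → fast++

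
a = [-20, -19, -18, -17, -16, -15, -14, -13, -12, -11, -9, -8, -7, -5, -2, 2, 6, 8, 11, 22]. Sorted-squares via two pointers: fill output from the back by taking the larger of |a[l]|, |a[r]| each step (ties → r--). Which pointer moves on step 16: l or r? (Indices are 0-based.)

l

[0,19] |-20|<=|22| out[19]=484 → r--
[0,18] |-20|>|11| out[18]=400 → l++
[1,18] |-19|>|11| out[17]=361 → l++
[2,18] |-18|>|11| out[16]=324 → l++
[3,18] |-17|>|11| out[15]=289 → l++
[4,18] |-16|>|11| out[14]=256 → l++
[5,18] |-15|>|11| out[13]=225 → l++
[6,18] |-14|>|11| out[12]=196 → l++
[7,18] |-13|>|11| out[11]=169 → l++
[8,18] |-12|>|11| out[10]=144 → l++
[9,18] |-11|<=|11| out[9]=121 → r--
[9,17] |-11|>|8| out[8]=121 → l++
[10,17] |-9|>|8| out[7]=81 → l++
[11,17] |-8|<=|8| out[6]=64 → r--
[11,16] |-8|>|6| out[5]=64 → l++
[12,16] |-7|>|6| out[4]=49 → l++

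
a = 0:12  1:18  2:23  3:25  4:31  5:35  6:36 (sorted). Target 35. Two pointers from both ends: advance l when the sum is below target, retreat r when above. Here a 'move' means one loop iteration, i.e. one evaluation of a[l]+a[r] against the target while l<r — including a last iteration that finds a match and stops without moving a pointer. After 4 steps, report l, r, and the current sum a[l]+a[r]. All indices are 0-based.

l=0 r=6: 12+36=48 >35, r--
l=0 r=5: 12+35=47 >35, r--
l=0 r=4: 12+31=43 >35, r--
l=0 r=3: 12+25=37 >35, r--

l=0, r=2, sum=35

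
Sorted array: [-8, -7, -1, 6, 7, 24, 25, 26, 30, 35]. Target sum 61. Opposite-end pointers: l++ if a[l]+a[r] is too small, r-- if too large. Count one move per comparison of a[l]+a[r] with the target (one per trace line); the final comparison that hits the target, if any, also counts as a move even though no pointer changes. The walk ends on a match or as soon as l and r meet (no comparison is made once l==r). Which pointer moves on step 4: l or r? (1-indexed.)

l

l=1 r=10: -8+35=27 <61, l++
l=2 r=10: -7+35=28 <61, l++
l=3 r=10: -1+35=34 <61, l++
l=4 r=10: 6+35=41 <61, l++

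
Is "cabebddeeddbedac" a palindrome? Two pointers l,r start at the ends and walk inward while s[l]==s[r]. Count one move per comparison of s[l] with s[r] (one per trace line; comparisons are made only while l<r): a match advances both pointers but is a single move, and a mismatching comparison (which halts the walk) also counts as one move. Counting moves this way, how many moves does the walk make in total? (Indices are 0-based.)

l=0 r=15: 'c'=='c', l++,r--
l=1 r=14: 'a'=='a', l++,r--
l=2 r=13: 'b'!='d', stop

3 moves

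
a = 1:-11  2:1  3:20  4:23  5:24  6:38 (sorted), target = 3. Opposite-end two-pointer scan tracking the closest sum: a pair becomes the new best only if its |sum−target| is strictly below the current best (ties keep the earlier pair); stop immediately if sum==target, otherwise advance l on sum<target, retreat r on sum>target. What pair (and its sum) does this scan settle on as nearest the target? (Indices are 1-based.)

l=1 r=6: -11+38=27 d=24 *, r--
l=1 r=5: -11+24=13 d=10 *, r--
l=1 r=4: -11+23=12 d=9 *, r--
l=1 r=3: -11+20=9 d=6 *, r--
l=1 r=2: -11+1=-10 d=13, l++

pair (-11, 20) with sum 9 (|Δ|=6)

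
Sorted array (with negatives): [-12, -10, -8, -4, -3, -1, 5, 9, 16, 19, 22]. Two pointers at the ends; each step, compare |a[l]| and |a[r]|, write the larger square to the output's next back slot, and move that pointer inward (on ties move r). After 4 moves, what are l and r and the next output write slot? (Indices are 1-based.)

l=2, r=8, next write slot=7

l=1 r=11: |-12|<=|22| out[11]=484, r--
l=1 r=10: |-12|<=|19| out[10]=361, r--
l=1 r=9: |-12|<=|16| out[9]=256, r--
l=1 r=8: |-12|>|9| out[8]=144, l++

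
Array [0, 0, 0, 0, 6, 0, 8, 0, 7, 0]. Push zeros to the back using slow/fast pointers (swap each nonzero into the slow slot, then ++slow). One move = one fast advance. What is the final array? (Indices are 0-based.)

slow=0 fast=0: a[fast]=0, fast++
slow=0 fast=1: a[fast]=0, fast++
slow=0 fast=2: a[fast]=0, fast++
slow=0 fast=3: a[fast]=0, fast++
slow=0 fast=4: a[fast]=6≠0 swap→a[0]=6, slow++,fast++
slow=1 fast=5: a[fast]=0, fast++
slow=1 fast=6: a[fast]=8≠0 swap→a[1]=8, slow++,fast++
slow=2 fast=7: a[fast]=0, fast++
slow=2 fast=8: a[fast]=7≠0 swap→a[2]=7, slow++,fast++
slow=3 fast=9: a[fast]=0, fast++

[6, 8, 7, 0, 0, 0, 0, 0, 0, 0]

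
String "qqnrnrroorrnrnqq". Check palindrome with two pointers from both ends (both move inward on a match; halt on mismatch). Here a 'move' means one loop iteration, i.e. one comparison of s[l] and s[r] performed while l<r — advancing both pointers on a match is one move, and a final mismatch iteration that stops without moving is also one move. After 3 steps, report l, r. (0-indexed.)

[0,15] 'q'=='q' → l++,r--
[1,14] 'q'=='q' → l++,r--
[2,13] 'n'=='n' → l++,r--

l=3, r=12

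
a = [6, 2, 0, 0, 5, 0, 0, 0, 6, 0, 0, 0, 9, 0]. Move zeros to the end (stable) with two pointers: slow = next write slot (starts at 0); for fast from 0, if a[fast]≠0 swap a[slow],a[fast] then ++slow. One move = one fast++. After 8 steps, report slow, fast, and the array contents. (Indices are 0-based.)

slow=0 fast=0: a[fast]=6≠0 swap→a[0]=6, slow++,fast++
slow=1 fast=1: a[fast]=2≠0 swap→a[1]=2, slow++,fast++
slow=2 fast=2: a[fast]=0, fast++
slow=2 fast=3: a[fast]=0, fast++
slow=2 fast=4: a[fast]=5≠0 swap→a[2]=5, slow++,fast++
slow=3 fast=5: a[fast]=0, fast++
slow=3 fast=6: a[fast]=0, fast++
slow=3 fast=7: a[fast]=0, fast++

slow=3, fast=8, a=[6, 2, 5, 0, 0, 0, 0, 0, 6, 0, 0, 0, 9, 0]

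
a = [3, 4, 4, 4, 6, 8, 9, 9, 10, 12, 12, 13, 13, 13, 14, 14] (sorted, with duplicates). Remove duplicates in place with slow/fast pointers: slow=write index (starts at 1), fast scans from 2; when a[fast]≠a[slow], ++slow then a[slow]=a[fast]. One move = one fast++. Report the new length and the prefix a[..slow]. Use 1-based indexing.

length 9; prefix = [3, 4, 6, 8, 9, 10, 12, 13, 14]

slow=1 fast=2: a[fast]=4≠a[slow]=3 write a[2]=4, slow++,fast++
slow=2 fast=3: a[fast]=4=a[slow] dup, fast++
slow=2 fast=4: a[fast]=4=a[slow] dup, fast++
slow=2 fast=5: a[fast]=6≠a[slow]=4 write a[3]=6, slow++,fast++
slow=3 fast=6: a[fast]=8≠a[slow]=6 write a[4]=8, slow++,fast++
slow=4 fast=7: a[fast]=9≠a[slow]=8 write a[5]=9, slow++,fast++
slow=5 fast=8: a[fast]=9=a[slow] dup, fast++
slow=5 fast=9: a[fast]=10≠a[slow]=9 write a[6]=10, slow++,fast++
slow=6 fast=10: a[fast]=12≠a[slow]=10 write a[7]=12, slow++,fast++
slow=7 fast=11: a[fast]=12=a[slow] dup, fast++
slow=7 fast=12: a[fast]=13≠a[slow]=12 write a[8]=13, slow++,fast++
slow=8 fast=13: a[fast]=13=a[slow] dup, fast++
slow=8 fast=14: a[fast]=13=a[slow] dup, fast++
slow=8 fast=15: a[fast]=14≠a[slow]=13 write a[9]=14, slow++,fast++
slow=9 fast=16: a[fast]=14=a[slow] dup, fast++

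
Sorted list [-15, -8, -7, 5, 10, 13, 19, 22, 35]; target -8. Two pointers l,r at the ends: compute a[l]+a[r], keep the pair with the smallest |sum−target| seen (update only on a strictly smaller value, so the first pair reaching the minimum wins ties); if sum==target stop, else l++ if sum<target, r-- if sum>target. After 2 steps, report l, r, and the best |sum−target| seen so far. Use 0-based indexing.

l=0, r=6, best |Δ|=15

l=0 r=8: -15+35=20 d=28 *, r--
l=0 r=7: -15+22=7 d=15 *, r--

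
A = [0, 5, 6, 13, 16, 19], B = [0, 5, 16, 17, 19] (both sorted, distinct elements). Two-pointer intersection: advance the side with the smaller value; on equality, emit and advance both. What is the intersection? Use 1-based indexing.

intersection = [0, 5, 16, 19]

[i=1,j=1] 0==0 emit → i++,j++
[i=2,j=2] 5==5 emit → i++,j++
[i=3,j=3] 6<16 → i++
[i=4,j=3] 13<16 → i++
[i=5,j=3] 16==16 emit → i++,j++
[i=6,j=4] 19>17 → j++
[i=6,j=5] 19==19 emit → i++,j++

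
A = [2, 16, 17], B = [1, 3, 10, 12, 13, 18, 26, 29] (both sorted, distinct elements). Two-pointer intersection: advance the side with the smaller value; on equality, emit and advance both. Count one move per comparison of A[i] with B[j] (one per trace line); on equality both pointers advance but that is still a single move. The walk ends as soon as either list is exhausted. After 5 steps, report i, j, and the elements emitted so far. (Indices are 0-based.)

i=1, j=4, emitted=[]

[i=0,j=0] 2>1 → j++
[i=0,j=1] 2<3 → i++
[i=1,j=1] 16>3 → j++
[i=1,j=2] 16>10 → j++
[i=1,j=3] 16>12 → j++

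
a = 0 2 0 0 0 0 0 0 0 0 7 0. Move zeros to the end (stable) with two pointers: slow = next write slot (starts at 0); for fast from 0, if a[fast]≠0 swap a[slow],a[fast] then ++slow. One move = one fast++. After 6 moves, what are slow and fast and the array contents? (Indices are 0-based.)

slow=1, fast=6, a=[2, 0, 0, 0, 0, 0, 0, 0, 0, 0, 7, 0]

slow=0 fast=0: a[fast]=0, fast++
slow=0 fast=1: a[fast]=2≠0 swap→a[0]=2, slow++,fast++
slow=1 fast=2: a[fast]=0, fast++
slow=1 fast=3: a[fast]=0, fast++
slow=1 fast=4: a[fast]=0, fast++
slow=1 fast=5: a[fast]=0, fast++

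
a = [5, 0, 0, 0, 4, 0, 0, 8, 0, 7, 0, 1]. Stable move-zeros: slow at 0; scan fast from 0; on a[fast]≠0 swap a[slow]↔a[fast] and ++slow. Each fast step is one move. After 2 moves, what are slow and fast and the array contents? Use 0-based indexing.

slow=0 fast=0: a[fast]=5≠0 swap→a[0]=5, slow++,fast++
slow=1 fast=1: a[fast]=0, fast++

slow=1, fast=2, a=[5, 0, 0, 0, 4, 0, 0, 8, 0, 7, 0, 1]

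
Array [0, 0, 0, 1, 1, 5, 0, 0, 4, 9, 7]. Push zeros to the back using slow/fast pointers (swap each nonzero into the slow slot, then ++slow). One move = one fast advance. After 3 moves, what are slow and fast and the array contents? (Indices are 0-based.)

slow=0 fast=0: a[fast]=0, fast++
slow=0 fast=1: a[fast]=0, fast++
slow=0 fast=2: a[fast]=0, fast++

slow=0, fast=3, a=[0, 0, 0, 1, 1, 5, 0, 0, 4, 9, 7]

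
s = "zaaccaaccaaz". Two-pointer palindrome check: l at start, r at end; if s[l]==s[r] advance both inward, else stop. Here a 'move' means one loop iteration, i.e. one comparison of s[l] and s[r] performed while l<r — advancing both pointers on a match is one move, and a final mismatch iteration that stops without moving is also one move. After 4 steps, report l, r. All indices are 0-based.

l=4, r=7

[0,11] 'z'=='z' → l++,r--
[1,10] 'a'=='a' → l++,r--
[2,9] 'a'=='a' → l++,r--
[3,8] 'c'=='c' → l++,r--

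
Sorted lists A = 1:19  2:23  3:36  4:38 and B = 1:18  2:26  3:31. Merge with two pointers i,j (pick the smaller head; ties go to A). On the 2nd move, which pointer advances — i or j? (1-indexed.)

i

i=1 j=1: A[i]=19>B[j]=18 take 18, j++
i=1 j=2: A[i]=19<=B[j]=26 take 19, i++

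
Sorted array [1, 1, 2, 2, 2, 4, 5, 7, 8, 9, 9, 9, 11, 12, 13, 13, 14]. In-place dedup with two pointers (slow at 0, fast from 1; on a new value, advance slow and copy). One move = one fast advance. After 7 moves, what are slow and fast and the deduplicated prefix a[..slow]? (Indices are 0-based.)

(s=0,f=1) a[fast]=1=a[slow] dup → fast++
(s=0,f=2) a[fast]=2≠a[slow]=1 write a[1]=2 → slow++,fast++
(s=1,f=3) a[fast]=2=a[slow] dup → fast++
(s=1,f=4) a[fast]=2=a[slow] dup → fast++
(s=1,f=5) a[fast]=4≠a[slow]=2 write a[2]=4 → slow++,fast++
(s=2,f=6) a[fast]=5≠a[slow]=4 write a[3]=5 → slow++,fast++
(s=3,f=7) a[fast]=7≠a[slow]=5 write a[4]=7 → slow++,fast++

slow=4, fast=8, prefix=[1, 2, 4, 5, 7]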